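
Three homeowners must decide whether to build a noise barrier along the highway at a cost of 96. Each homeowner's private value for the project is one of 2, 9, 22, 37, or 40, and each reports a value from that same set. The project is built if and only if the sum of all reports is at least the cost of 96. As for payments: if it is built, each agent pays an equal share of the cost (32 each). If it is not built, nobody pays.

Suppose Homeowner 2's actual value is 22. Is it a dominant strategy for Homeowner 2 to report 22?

No

Consider the case where Homeowner 1 reports 37 and Homeowner 3 reports 37.
Truthful report 22: project built, pays 32, utility 22 - 32 = -10.
Report 2 instead: project not built, utility 0.
Since 0 > -10, reporting 2 is strictly better here, so truthful reporting is not dominant.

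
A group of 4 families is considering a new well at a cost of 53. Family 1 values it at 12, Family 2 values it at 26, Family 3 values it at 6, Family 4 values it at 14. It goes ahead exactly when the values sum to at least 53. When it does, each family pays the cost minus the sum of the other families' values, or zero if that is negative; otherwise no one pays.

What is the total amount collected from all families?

38

Total value 58 ≥ cost 53, so it is built.
Family 1: others sum to 46; max(0, 53 - 46) = 7.
Family 2: others sum to 32; max(0, 53 - 32) = 21.
Family 3: others sum to 52; max(0, 53 - 52) = 1.
Family 4: others sum to 44; max(0, 53 - 44) = 9.
Total collected = 7 + 21 + 1 + 9 = 38.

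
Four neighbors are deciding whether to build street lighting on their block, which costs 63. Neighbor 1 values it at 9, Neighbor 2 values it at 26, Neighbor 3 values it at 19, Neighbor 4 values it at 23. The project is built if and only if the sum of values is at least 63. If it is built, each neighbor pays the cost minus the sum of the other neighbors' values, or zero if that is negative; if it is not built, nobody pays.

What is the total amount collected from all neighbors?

26

Total value 77 ≥ cost 63, so it is built.
Neighbor 1: others sum to 68; max(0, 63 - 68) = 0.
Neighbor 2: others sum to 51; max(0, 63 - 51) = 12.
Neighbor 3: others sum to 58; max(0, 63 - 58) = 5.
Neighbor 4: others sum to 54; max(0, 63 - 54) = 9.
Total collected = 0 + 12 + 5 + 9 = 26.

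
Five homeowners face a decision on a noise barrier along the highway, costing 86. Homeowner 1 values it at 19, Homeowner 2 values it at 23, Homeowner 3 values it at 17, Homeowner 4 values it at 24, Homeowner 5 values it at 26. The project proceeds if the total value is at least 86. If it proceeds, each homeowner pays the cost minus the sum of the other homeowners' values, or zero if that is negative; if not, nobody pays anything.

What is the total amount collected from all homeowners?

4

Total value 109 ≥ cost 86, so it is built.
Homeowner 1: others sum to 90; max(0, 86 - 90) = 0.
Homeowner 2: others sum to 86; max(0, 86 - 86) = 0.
Homeowner 3: others sum to 92; max(0, 86 - 92) = 0.
Homeowner 4: others sum to 85; max(0, 86 - 85) = 1.
Homeowner 5: others sum to 83; max(0, 86 - 83) = 3.
Total collected = 0 + 0 + 0 + 1 + 3 = 4.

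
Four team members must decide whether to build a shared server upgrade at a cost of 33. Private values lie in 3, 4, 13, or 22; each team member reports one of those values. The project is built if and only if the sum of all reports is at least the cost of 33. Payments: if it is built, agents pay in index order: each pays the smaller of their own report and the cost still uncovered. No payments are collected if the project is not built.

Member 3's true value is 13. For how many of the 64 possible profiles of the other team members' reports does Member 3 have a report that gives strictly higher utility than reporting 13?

29

Others report (3, 4, 22): truth gives 0; report 4 gives 9 > 0. Violating.
Others report (3, 13, 13): truth gives 0; report 4 gives 9 > 0. Violating.
Others report (3, 13, 22): truth gives 0; report 3 gives 10 > 0. Violating.
Others report (3, 22, 4): truth gives 5; report 4 gives 9 > 5. Violating.
Others report (3, 3, 3): truth gives 0; no alternative beats it.
Others report (3, 3, 4): truth gives 0; no alternative beats it.
(Checking all 64 profiles: 29 have a profitable deviation, 35 do not.)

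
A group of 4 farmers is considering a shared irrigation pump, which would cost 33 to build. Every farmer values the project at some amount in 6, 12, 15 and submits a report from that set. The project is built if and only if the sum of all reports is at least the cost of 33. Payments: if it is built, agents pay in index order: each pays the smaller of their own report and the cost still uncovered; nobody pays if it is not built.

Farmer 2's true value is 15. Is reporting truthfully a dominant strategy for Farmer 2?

No

Consider the case where Farmer 1 reports 6, Farmer 3 reports 6 and Farmer 4 reports 12.
Truthful report 15: project built, pays 15, utility 15 - 15 = 0.
Report 12 instead: project built, pays 12, utility 15 - 12 = 3.
Since 3 > 0, reporting 12 is strictly better here, so truthful reporting is not dominant.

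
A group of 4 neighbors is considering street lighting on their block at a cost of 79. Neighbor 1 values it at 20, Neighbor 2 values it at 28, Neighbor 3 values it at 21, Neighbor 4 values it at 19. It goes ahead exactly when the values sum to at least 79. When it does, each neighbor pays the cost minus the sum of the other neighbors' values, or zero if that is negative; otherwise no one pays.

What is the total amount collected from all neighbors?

Total value 88 ≥ cost 79, so it is built.
Neighbor 1: others sum to 68; max(0, 79 - 68) = 11.
Neighbor 2: others sum to 60; max(0, 79 - 60) = 19.
Neighbor 3: others sum to 67; max(0, 79 - 67) = 12.
Neighbor 4: others sum to 69; max(0, 79 - 69) = 10.
Total collected = 11 + 19 + 12 + 10 = 52.

52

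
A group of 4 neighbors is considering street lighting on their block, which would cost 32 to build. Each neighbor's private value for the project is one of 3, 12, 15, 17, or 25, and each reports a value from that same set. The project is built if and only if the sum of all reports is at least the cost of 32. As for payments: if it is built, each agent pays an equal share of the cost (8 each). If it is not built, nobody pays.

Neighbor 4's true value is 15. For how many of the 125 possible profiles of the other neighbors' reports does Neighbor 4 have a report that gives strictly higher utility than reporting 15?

Others report (3, 3, 3): truth gives 0; report 25 gives 7 > 0. Violating.
Others report (3, 3, 12): truth gives 7; no alternative beats it.
Others report (3, 3, 15): truth gives 7; no alternative beats it.
(Checking all 125 profiles: 1 has a profitable deviation, 124 do not.)

1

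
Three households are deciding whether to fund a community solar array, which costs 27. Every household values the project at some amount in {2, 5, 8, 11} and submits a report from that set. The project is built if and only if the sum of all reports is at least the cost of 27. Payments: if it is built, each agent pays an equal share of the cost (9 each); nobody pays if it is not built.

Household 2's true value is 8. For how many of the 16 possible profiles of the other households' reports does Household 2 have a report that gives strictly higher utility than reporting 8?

3

Others report (8, 11): truth gives -1; report 2 gives 0 > -1. Violating.
Others report (11, 8): truth gives -1; report 2 gives 0 > -1. Violating.
Others report (11, 11): truth gives -1; report 2 gives 0 > -1. Violating.
Others report (2, 2): truth gives 0; no alternative beats it.
Others report (2, 5): truth gives 0; no alternative beats it.
(Checking all 16 profiles: 3 have a profitable deviation, 13 do not.)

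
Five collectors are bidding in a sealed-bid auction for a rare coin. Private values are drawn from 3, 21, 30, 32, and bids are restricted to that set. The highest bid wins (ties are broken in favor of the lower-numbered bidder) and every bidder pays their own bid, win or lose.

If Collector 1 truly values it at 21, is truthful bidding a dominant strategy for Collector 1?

No

Consider the case where Collector 2 bids 3, Collector 3 bids 3, Collector 4 bids 3 and Collector 5 bids 3.
Truthful bid 21: wins, pays 21, utility 21 - 21 = 0.
Bid 3 instead: wins, pays 3, utility 21 - 3 = 18.
Since 18 > 0, bidding 3 is strictly better here, so truthful bidding is not dominant.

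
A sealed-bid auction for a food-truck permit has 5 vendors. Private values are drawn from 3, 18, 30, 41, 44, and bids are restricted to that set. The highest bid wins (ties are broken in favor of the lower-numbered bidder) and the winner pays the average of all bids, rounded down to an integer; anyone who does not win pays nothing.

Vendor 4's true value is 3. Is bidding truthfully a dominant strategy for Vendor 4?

Yes

Check each profile of the others' bids and compare truth against every alternative bid.
Others bid (3, 3, 3, 18): truth gives 0, best alternative gives -6.
Others bid (3, 3, 3, 3): truth gives 0, best alternative gives -3.
Others bid (3, 3, 3, 30): truth gives 0, best alternative gives 0.
Others bid (3, 3, 3, 41): truth gives 0, best alternative gives 0.
Others bid (3, 3, 3, 44): truth gives 0, best alternative gives 0.
Others bid (3, 3, 18, 3): truth gives 0, best alternative gives 0.
(Remaining 619 profiles checked similarly; truth is weakly best in each.)
In every case the truthful bid is at least as good as any alternative, so it is a dominant strategy.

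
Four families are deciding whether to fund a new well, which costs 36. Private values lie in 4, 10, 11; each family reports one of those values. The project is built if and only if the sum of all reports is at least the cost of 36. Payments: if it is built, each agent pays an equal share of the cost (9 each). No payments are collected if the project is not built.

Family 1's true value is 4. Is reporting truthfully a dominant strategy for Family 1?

Yes

Check each profile of the others' reports and compare truth against every alternative report.
Others report (4, 11, 11): truth gives 0, best alternative gives -5.
Others report (10, 10, 10): truth gives 0, best alternative gives -5.
Others report (10, 10, 11): truth gives 0, best alternative gives -5.
Others report (10, 11, 10): truth gives 0, best alternative gives -5.
Others report (11, 4, 11): truth gives 0, best alternative gives -5.
Others report (11, 10, 10): truth gives 0, best alternative gives -5.
(Remaining 21 profiles checked similarly; truth is weakly best in each.)
In every case the truthful report is at least as good as any alternative, so it is a dominant strategy.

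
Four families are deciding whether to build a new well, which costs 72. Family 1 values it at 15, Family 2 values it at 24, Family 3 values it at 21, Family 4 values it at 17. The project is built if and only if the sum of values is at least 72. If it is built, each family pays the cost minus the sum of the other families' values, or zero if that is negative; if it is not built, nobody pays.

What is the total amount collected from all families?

Total value 77 ≥ cost 72, so it is built.
Family 1: others sum to 62; max(0, 72 - 62) = 10.
Family 2: others sum to 53; max(0, 72 - 53) = 19.
Family 3: others sum to 56; max(0, 72 - 56) = 16.
Family 4: others sum to 60; max(0, 72 - 60) = 12.
Total collected = 10 + 19 + 16 + 12 = 57.

57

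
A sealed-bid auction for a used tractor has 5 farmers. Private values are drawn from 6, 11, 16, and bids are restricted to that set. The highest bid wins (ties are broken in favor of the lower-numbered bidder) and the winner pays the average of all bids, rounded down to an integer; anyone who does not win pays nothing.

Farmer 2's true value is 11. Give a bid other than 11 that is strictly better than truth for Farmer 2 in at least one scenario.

16

Suppose Farmer 1 bids 6, Farmer 3 bids 6, Farmer 4 bids 6 and Farmer 5 bids 16.
Bid 11: loses, pays 0, utility 0.
Bid 16: wins, pays 10, utility 11 - 10 = 1.
So bidding 16 beats truth here (1 > 0).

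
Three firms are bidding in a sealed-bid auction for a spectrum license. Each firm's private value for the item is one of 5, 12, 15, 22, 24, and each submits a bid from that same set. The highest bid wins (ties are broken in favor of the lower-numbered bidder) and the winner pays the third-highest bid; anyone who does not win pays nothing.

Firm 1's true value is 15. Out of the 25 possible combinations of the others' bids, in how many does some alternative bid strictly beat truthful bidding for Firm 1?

Others bid (5, 22): truth gives 0; bid 22 gives 10 > 0. Violating.
Others bid (5, 24): truth gives 0; bid 24 gives 10 > 0. Violating.
Others bid (12, 22): truth gives 0; bid 22 gives 3 > 0. Violating.
Others bid (12, 24): truth gives 0; bid 24 gives 3 > 0. Violating.
Others bid (5, 5): truth gives 10; no alternative beats it.
Others bid (5, 12): truth gives 10; no alternative beats it.
(Checking all 25 profiles: 8 have a profitable deviation, 17 do not.)

8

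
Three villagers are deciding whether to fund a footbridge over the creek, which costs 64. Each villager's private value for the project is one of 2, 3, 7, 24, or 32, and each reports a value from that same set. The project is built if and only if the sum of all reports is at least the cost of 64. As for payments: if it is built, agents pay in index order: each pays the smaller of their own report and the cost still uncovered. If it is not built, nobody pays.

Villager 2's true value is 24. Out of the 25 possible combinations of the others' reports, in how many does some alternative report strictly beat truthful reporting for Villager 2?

1

Others report (32, 32): truth gives 0; report 2 gives 22 > 0. Violating.
Others report (2, 2): truth gives 0; no alternative beats it.
Others report (2, 3): truth gives 0; no alternative beats it.
(Checking all 25 profiles: 1 has a profitable deviation, 24 do not.)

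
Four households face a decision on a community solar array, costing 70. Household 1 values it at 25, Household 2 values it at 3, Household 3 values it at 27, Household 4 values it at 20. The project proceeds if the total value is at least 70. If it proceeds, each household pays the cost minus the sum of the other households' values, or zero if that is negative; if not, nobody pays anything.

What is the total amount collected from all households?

57

Total value 75 ≥ cost 70, so it is built.
Household 1: others sum to 50; max(0, 70 - 50) = 20.
Household 2: others sum to 72; max(0, 70 - 72) = 0.
Household 3: others sum to 48; max(0, 70 - 48) = 22.
Household 4: others sum to 55; max(0, 70 - 55) = 15.
Total collected = 20 + 0 + 22 + 15 = 57.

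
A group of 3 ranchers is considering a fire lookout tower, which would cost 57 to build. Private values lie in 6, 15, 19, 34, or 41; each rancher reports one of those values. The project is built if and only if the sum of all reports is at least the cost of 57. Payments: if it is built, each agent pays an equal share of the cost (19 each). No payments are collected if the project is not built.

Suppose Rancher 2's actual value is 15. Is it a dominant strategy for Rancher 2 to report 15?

No

Consider the case where Rancher 1 reports 6 and Rancher 3 reports 41.
Truthful report 15: project built, pays 19, utility 15 - 19 = -4.
Report 6 instead: project not built, utility 0.
Since 0 > -4, reporting 6 is strictly better here, so truthful reporting is not dominant.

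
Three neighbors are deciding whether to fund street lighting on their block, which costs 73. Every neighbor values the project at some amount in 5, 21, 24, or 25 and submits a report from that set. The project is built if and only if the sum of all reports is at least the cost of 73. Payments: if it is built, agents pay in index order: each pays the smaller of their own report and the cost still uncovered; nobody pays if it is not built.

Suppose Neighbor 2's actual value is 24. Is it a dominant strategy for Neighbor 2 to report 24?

Yes

Check each profile of the others' reports and compare truth against every alternative report.
Others report (5, 5): truth gives 0, best alternative gives 0.
Others report (5, 21): truth gives 0, best alternative gives 0.
Others report (5, 24): truth gives 0, best alternative gives 0.
Others report (5, 25): truth gives 0, best alternative gives 0.
Others report (21, 5): truth gives 0, best alternative gives 0.
Others report (21, 21): truth gives 0, best alternative gives 0.
(Remaining 10 profiles checked similarly; truth is weakly best in each.)
In every case the truthful report is at least as good as any alternative, so it is a dominant strategy.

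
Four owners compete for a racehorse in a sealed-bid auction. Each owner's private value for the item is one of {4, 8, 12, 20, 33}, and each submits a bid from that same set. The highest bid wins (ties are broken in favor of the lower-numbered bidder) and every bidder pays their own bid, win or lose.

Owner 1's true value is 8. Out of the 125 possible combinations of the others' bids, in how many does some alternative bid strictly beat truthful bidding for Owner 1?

Others bid (4, 4, 4): truth gives 0; bid 4 gives 4 > 0. Violating.
Others bid (4, 4, 12): truth gives -8; bid 4 gives -4 > -8. Violating.
Others bid (4, 4, 20): truth gives -8; bid 4 gives -4 > -8. Violating.
Others bid (4, 4, 33): truth gives -8; bid 4 gives -4 > -8. Violating.
Others bid (4, 4, 8): truth gives 0; no alternative beats it.
Others bid (4, 8, 4): truth gives 0; no alternative beats it.
(Checking all 125 profiles: 118 have a profitable deviation, 7 do not.)

118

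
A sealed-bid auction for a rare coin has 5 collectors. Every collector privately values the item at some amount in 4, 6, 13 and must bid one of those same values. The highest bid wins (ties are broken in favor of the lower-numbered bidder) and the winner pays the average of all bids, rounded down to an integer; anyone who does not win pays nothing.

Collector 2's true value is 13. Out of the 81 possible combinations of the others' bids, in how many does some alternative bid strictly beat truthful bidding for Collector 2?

Others bid (4, 4, 4, 4): truth gives 8; bid 6 gives 9 > 8. Violating.
Others bid (4, 4, 4, 6): truth gives 7; bid 6 gives 9 > 7. Violating.
Others bid (4, 4, 6, 4): truth gives 7; bid 6 gives 9 > 7. Violating.
Others bid (4, 4, 6, 6): truth gives 7; bid 6 gives 8 > 7. Violating.
Others bid (4, 4, 4, 13): truth gives 6; no alternative beats it.
Others bid (4, 4, 6, 13): truth gives 5; no alternative beats it.
(Checking all 81 profiles: 8 have a profitable deviation, 73 do not.)

8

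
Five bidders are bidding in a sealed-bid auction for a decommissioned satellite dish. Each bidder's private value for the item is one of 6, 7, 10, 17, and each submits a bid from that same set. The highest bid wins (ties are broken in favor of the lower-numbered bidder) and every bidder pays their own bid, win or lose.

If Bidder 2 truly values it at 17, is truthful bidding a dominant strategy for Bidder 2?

No

Consider the case where Bidder 1 bids 6, Bidder 3 bids 6, Bidder 4 bids 6 and Bidder 5 bids 6.
Truthful bid 17: wins, pays 17, utility 17 - 17 = 0.
Bid 7 instead: wins, pays 7, utility 17 - 7 = 10.
Since 10 > 0, bidding 7 is strictly better here, so truthful bidding is not dominant.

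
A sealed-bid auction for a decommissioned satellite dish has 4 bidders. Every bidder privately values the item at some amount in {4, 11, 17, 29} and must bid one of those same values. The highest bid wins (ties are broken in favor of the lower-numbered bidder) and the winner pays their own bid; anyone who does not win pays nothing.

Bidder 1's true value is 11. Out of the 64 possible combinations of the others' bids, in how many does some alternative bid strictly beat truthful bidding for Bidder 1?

1

Others bid (4, 4, 4): truth gives 0; bid 4 gives 7 > 0. Violating.
Others bid (4, 4, 11): truth gives 0; no alternative beats it.
Others bid (4, 4, 17): truth gives 0; no alternative beats it.
(Checking all 64 profiles: 1 has a profitable deviation, 63 do not.)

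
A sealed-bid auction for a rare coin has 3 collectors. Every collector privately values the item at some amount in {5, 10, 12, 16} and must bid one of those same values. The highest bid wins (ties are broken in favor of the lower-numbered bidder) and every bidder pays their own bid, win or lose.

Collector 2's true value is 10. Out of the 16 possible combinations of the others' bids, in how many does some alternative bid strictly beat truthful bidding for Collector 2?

14

Others bid (5, 12): truth gives -10; bid 12 gives -2 > -10. Violating.
Others bid (5, 16): truth gives -10; bid 5 gives -5 > -10. Violating.
Others bid (10, 5): truth gives -10; bid 12 gives -2 > -10. Violating.
Others bid (10, 10): truth gives -10; bid 12 gives -2 > -10. Violating.
Others bid (5, 5): truth gives 0; no alternative beats it.
Others bid (5, 10): truth gives 0; no alternative beats it.
(Checking all 16 profiles: 14 have a profitable deviation, 2 do not.)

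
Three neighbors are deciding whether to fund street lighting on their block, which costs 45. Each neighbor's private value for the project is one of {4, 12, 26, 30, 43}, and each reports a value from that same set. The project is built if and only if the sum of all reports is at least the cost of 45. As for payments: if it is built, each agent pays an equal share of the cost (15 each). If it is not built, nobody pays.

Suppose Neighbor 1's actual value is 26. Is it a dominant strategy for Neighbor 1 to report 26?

No

Consider the case where Neighbor 2 reports 4 and Neighbor 3 reports 4.
Truthful report 26: project not built, utility 0.
Report 43 instead: project built, pays 15, utility 26 - 15 = 11.
Since 11 > 0, reporting 43 is strictly better here, so truthful reporting is not dominant.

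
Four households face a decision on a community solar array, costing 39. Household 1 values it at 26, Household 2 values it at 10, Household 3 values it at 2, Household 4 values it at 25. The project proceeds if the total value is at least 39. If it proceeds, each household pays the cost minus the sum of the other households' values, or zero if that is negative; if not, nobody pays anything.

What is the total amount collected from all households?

Total value 63 ≥ cost 39, so it is built.
Household 1: others sum to 37; max(0, 39 - 37) = 2.
Household 2: others sum to 53; max(0, 39 - 53) = 0.
Household 3: others sum to 61; max(0, 39 - 61) = 0.
Household 4: others sum to 38; max(0, 39 - 38) = 1.
Total collected = 2 + 0 + 0 + 1 = 3.

3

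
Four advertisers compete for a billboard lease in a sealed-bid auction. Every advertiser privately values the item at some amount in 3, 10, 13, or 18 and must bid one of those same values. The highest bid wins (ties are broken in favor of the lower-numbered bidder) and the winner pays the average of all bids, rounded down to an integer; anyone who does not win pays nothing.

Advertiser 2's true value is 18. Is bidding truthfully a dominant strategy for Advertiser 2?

No

Consider the case where Advertiser 1 bids 3, Advertiser 3 bids 3 and Advertiser 4 bids 3.
Truthful bid 18: wins, pays 6, utility 18 - 6 = 12.
Bid 10 instead: wins, pays 4, utility 18 - 4 = 14.
Since 14 > 12, bidding 10 is strictly better here, so truthful bidding is not dominant.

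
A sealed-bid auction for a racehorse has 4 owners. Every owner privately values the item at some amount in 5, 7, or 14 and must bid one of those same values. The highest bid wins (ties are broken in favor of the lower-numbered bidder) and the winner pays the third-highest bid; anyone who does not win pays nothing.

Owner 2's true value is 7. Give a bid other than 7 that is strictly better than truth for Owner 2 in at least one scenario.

Suppose Owner 1 bids 5, Owner 3 bids 5 and Owner 4 bids 14.
Bid 7: loses, pays 0, utility 0.
Bid 14: wins, pays 5, utility 7 - 5 = 2.
So bidding 14 beats truth here (2 > 0).

14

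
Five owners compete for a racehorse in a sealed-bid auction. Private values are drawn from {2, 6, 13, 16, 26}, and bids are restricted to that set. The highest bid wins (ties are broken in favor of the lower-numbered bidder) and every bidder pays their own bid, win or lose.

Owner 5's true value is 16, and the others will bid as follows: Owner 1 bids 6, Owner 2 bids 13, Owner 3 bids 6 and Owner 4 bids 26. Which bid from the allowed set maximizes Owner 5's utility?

2

Bid 2: loses but pays 2, utility -2.
Bid 6: loses but pays 6, utility -6.
Bid 13: loses but pays 13, utility -13.
Bid 16: loses but pays 16, utility -16.
Bid 26: loses but pays 26, utility -26.
The best choice is 2 with utility -2.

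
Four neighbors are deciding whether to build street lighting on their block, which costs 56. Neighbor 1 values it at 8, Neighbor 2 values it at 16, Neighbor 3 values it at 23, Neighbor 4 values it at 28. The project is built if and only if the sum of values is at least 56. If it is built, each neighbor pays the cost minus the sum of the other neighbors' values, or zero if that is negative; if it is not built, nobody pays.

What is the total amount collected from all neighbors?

Total value 75 ≥ cost 56, so it is built.
Neighbor 1: others sum to 67; max(0, 56 - 67) = 0.
Neighbor 2: others sum to 59; max(0, 56 - 59) = 0.
Neighbor 3: others sum to 52; max(0, 56 - 52) = 4.
Neighbor 4: others sum to 47; max(0, 56 - 47) = 9.
Total collected = 0 + 0 + 4 + 9 = 13.

13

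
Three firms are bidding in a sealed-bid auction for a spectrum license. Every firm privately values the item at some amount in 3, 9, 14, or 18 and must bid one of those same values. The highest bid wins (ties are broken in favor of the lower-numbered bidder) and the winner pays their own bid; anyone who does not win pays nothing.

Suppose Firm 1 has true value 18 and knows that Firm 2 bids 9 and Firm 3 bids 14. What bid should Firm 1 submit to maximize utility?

14

Bid 3: loses, pays 0, utility 0.
Bid 9: loses, pays 0, utility 0.
Bid 14: wins, pays 14, utility 18 - 14 = 4.
Bid 18: wins, pays 18, utility 18 - 18 = 0.
The best choice is 14 with utility 4.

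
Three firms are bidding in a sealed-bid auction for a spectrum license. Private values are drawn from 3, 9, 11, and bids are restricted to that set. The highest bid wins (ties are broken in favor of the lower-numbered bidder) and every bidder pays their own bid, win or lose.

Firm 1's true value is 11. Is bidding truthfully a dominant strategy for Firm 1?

Consider the case where Firm 2 bids 3 and Firm 3 bids 3.
Truthful bid 11: wins, pays 11, utility 11 - 11 = 0.
Bid 3 instead: wins, pays 3, utility 11 - 3 = 8.
Since 8 > 0, bidding 3 is strictly better here, so truthful bidding is not dominant.

No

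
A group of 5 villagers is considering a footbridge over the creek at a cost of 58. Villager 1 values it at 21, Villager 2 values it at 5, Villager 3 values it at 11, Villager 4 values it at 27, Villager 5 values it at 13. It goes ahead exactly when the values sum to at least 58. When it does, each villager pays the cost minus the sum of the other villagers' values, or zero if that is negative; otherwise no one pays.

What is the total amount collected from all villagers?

10

Total value 77 ≥ cost 58, so it is built.
Villager 1: others sum to 56; max(0, 58 - 56) = 2.
Villager 2: others sum to 72; max(0, 58 - 72) = 0.
Villager 3: others sum to 66; max(0, 58 - 66) = 0.
Villager 4: others sum to 50; max(0, 58 - 50) = 8.
Villager 5: others sum to 64; max(0, 58 - 64) = 0.
Total collected = 2 + 0 + 0 + 8 + 0 = 10.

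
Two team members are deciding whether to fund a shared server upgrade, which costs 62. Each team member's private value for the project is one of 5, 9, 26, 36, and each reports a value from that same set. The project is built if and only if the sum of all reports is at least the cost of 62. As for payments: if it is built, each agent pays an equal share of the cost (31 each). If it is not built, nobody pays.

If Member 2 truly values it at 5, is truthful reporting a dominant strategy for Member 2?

Yes

Check each profile of the others' reports and compare truth against every alternative report.
Others report (5): truth gives 0, best alternative gives 0.
Others report (9): truth gives 0, best alternative gives 0.
Others report (26): truth gives 0, best alternative gives 0.
Others report (36): truth gives 0, best alternative gives 0.
In every case the truthful report is at least as good as any alternative, so it is a dominant strategy.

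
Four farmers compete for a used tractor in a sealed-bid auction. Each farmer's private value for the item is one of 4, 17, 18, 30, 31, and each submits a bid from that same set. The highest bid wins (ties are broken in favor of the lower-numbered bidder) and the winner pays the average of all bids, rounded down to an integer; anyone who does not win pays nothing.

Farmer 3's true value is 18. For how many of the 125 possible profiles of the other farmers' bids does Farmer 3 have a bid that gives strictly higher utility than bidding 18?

Others bid (4, 4, 30): truth gives 0; bid 30 gives 1 > 0. Violating.
Others bid (4, 4, 31): truth gives 0; bid 31 gives 1 > 0. Violating.
Others bid (4, 18, 4): truth gives 0; bid 30 gives 4 > 0. Violating.
Others bid (4, 18, 17): truth gives 0; bid 30 gives 1 > 0. Violating.
Others bid (4, 4, 4): truth gives 11; no alternative beats it.
Others bid (4, 4, 17): truth gives 8; no alternative beats it.
(Checking all 125 profiles: 13 have a profitable deviation, 112 do not.)

13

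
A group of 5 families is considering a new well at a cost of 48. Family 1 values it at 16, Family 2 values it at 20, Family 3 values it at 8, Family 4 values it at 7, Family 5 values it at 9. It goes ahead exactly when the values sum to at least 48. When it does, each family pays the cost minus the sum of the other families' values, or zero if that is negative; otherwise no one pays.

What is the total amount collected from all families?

12

Total value 60 ≥ cost 48, so it is built.
Family 1: others sum to 44; max(0, 48 - 44) = 4.
Family 2: others sum to 40; max(0, 48 - 40) = 8.
Family 3: others sum to 52; max(0, 48 - 52) = 0.
Family 4: others sum to 53; max(0, 48 - 53) = 0.
Family 5: others sum to 51; max(0, 48 - 51) = 0.
Total collected = 4 + 8 + 0 + 0 + 0 = 12.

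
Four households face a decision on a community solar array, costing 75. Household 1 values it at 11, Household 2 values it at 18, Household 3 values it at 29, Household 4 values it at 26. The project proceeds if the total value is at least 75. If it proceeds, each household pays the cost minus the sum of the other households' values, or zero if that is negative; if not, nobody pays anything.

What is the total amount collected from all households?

Total value 84 ≥ cost 75, so it is built.
Household 1: others sum to 73; max(0, 75 - 73) = 2.
Household 2: others sum to 66; max(0, 75 - 66) = 9.
Household 3: others sum to 55; max(0, 75 - 55) = 20.
Household 4: others sum to 58; max(0, 75 - 58) = 17.
Total collected = 2 + 9 + 20 + 17 = 48.

48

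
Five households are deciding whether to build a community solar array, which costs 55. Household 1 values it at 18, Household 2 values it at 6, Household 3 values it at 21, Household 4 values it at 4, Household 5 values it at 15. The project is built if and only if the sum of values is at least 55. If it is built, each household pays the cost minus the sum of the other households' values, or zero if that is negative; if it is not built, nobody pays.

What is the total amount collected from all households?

27

Total value 64 ≥ cost 55, so it is built.
Household 1: others sum to 46; max(0, 55 - 46) = 9.
Household 2: others sum to 58; max(0, 55 - 58) = 0.
Household 3: others sum to 43; max(0, 55 - 43) = 12.
Household 4: others sum to 60; max(0, 55 - 60) = 0.
Household 5: others sum to 49; max(0, 55 - 49) = 6.
Total collected = 9 + 0 + 12 + 0 + 6 = 27.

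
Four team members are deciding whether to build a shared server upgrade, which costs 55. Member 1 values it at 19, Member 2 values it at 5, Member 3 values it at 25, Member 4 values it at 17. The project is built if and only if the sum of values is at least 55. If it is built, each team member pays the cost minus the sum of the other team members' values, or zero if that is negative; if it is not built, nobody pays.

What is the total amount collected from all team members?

28

Total value 66 ≥ cost 55, so it is built.
Member 1: others sum to 47; max(0, 55 - 47) = 8.
Member 2: others sum to 61; max(0, 55 - 61) = 0.
Member 3: others sum to 41; max(0, 55 - 41) = 14.
Member 4: others sum to 49; max(0, 55 - 49) = 6.
Total collected = 8 + 0 + 14 + 6 = 28.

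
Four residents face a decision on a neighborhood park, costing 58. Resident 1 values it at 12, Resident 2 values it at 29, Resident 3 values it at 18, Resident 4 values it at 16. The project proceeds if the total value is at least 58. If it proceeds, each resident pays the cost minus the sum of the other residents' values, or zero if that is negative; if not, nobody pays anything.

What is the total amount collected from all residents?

Total value 75 ≥ cost 58, so it is built.
Resident 1: others sum to 63; max(0, 58 - 63) = 0.
Resident 2: others sum to 46; max(0, 58 - 46) = 12.
Resident 3: others sum to 57; max(0, 58 - 57) = 1.
Resident 4: others sum to 59; max(0, 58 - 59) = 0.
Total collected = 0 + 12 + 1 + 0 = 13.

13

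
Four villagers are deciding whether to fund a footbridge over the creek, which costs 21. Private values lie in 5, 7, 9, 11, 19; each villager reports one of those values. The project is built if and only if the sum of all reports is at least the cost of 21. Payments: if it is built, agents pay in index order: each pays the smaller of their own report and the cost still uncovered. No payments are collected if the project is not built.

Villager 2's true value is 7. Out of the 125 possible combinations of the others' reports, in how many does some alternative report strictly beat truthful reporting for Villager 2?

Others report (5, 5, 7): truth gives 0; report 5 gives 2 > 0. Violating.
Others report (5, 5, 9): truth gives 0; report 5 gives 2 > 0. Violating.
Others report (5, 5, 11): truth gives 0; report 5 gives 2 > 0. Violating.
Others report (5, 5, 19): truth gives 0; report 5 gives 2 > 0. Violating.
Others report (5, 5, 5): truth gives 0; no alternative beats it.
Others report (19, 5, 5): truth gives 5; no alternative beats it.
(Checking all 125 profiles: 99 have a profitable deviation, 26 do not.)

99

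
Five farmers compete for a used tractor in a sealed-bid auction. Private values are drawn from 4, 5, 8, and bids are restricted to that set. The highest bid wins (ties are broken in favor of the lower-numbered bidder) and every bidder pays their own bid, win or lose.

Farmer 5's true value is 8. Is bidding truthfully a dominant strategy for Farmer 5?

No

Consider the case where Farmer 1 bids 4, Farmer 2 bids 4, Farmer 3 bids 4 and Farmer 4 bids 4.
Truthful bid 8: wins, pays 8, utility 8 - 8 = 0.
Bid 5 instead: wins, pays 5, utility 8 - 5 = 3.
Since 3 > 0, bidding 5 is strictly better here, so truthful bidding is not dominant.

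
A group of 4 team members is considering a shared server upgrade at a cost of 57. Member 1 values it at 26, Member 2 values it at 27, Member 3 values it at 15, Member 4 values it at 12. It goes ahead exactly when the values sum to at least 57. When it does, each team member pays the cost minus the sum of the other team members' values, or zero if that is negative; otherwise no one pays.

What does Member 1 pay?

Total value 80 ≥ cost 57, so the project is built.
The other team members' values sum to 54.
Cost minus that sum is 57 - 54 = 3.

3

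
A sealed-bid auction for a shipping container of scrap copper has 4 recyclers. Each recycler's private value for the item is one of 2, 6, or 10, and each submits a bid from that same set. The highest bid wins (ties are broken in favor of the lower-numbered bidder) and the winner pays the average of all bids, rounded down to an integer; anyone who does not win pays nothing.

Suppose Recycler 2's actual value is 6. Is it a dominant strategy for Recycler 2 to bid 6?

No

Consider the case where Recycler 1 bids 6, Recycler 3 bids 2 and Recycler 4 bids 2.
Truthful bid 6: loses, pays 0, utility 0.
Bid 10 instead: wins, pays 5, utility 6 - 5 = 1.
Since 1 > 0, bidding 10 is strictly better here, so truthful bidding is not dominant.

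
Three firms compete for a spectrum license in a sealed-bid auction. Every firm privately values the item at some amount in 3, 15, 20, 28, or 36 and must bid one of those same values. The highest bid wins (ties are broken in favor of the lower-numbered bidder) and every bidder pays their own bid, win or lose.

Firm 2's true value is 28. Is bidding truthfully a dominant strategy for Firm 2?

Consider the case where Firm 1 bids 3 and Firm 3 bids 3.
Truthful bid 28: wins, pays 28, utility 28 - 28 = 0.
Bid 15 instead: wins, pays 15, utility 28 - 15 = 13.
Since 13 > 0, bidding 15 is strictly better here, so truthful bidding is not dominant.

No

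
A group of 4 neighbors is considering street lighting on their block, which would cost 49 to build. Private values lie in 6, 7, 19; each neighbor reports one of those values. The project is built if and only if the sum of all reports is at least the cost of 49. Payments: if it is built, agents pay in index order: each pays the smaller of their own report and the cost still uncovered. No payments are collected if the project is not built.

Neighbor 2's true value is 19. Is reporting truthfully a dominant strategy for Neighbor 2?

No

Consider the case where Neighbor 1 reports 6, Neighbor 3 reports 19 and Neighbor 4 reports 19.
Truthful report 19: project built, pays 19, utility 19 - 19 = 0.
Report 6 instead: project built, pays 6, utility 19 - 6 = 13.
Since 13 > 0, reporting 6 is strictly better here, so truthful reporting is not dominant.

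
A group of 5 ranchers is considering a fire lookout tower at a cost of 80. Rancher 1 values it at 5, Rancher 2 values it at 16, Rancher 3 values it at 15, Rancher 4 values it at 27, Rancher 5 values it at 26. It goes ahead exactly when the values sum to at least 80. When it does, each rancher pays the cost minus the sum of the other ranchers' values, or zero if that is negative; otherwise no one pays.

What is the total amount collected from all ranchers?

48

Total value 89 ≥ cost 80, so it is built.
Rancher 1: others sum to 84; max(0, 80 - 84) = 0.
Rancher 2: others sum to 73; max(0, 80 - 73) = 7.
Rancher 3: others sum to 74; max(0, 80 - 74) = 6.
Rancher 4: others sum to 62; max(0, 80 - 62) = 18.
Rancher 5: others sum to 63; max(0, 80 - 63) = 17.
Total collected = 0 + 7 + 6 + 18 + 17 = 48.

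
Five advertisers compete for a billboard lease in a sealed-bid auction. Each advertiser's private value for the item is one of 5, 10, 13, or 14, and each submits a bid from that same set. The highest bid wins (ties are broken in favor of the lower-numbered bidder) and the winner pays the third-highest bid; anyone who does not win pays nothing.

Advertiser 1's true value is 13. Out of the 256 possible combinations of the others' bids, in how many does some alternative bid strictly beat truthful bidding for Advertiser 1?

Others bid (5, 5, 5, 14): truth gives 0; bid 14 gives 8 > 0. Violating.
Others bid (5, 5, 10, 14): truth gives 0; bid 14 gives 3 > 0. Violating.
Others bid (5, 5, 14, 5): truth gives 0; bid 14 gives 8 > 0. Violating.
Others bid (5, 5, 14, 10): truth gives 0; bid 14 gives 3 > 0. Violating.
Others bid (5, 5, 5, 5): truth gives 8; no alternative beats it.
Others bid (5, 5, 5, 10): truth gives 8; no alternative beats it.
(Checking all 256 profiles: 32 have a profitable deviation, 224 do not.)

32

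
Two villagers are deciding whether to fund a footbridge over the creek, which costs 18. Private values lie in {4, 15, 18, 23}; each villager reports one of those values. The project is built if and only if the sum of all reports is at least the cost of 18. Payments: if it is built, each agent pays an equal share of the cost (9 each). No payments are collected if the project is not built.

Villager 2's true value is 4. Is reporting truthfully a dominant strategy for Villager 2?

Check each profile of the others' reports and compare truth against every alternative report.
Others report (4): truth gives 0, best alternative gives -5.
Others report (15): truth gives -5, best alternative gives -5.
Others report (18): truth gives -5, best alternative gives -5.
Others report (23): truth gives -5, best alternative gives -5.
In every case the truthful report is at least as good as any alternative, so it is a dominant strategy.

Yes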